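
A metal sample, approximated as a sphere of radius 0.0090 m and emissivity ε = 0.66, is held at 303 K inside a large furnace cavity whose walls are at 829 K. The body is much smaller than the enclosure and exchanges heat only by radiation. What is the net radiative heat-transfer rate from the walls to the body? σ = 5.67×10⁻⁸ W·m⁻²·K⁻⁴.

P_net ≈ 17.7 W

For a small grey body in a large enclosure: P_net = εσA(T_body⁴ − T_wall⁴).
A = 4πr² = 0.001018 m²; T_body⁴ − T_wall⁴ = 8.429×10⁹ − 4.723×10¹¹ = -4.639×10¹¹ K⁴.
|P_net| = 0.66·5.67×10⁻⁸·0.001018·4.639×10¹¹.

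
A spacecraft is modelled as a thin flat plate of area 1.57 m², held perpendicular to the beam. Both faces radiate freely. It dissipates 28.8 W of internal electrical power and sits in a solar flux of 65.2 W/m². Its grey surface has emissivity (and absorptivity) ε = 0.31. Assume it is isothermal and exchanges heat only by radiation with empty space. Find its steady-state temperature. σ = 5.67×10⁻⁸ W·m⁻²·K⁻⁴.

T ≈ 182 K

At steady state, absorbed solar power + internal power = radiated power.
Absorbed: α·S·A_cross = 0.31·65.2·1.570 = 31.73 W (cross-section A).
Total input = 31.73 + 28.8 = 60.53 W.
Radiated: εσ·A_surf·T⁴ with A_surf = 2A = 3.140 m².
T⁴ = 60.53/(0.31·5.67×10⁻⁸·3.140) = 1.097×10⁹ K⁴.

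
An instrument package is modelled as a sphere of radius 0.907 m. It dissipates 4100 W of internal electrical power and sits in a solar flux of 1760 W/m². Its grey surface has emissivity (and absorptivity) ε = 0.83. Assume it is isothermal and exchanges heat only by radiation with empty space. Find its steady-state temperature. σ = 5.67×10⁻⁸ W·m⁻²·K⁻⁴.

T ≈ 357 K

At steady state, absorbed solar power + internal power = radiated power.
Absorbed: α·S·A_cross = 0.83·1760·2.584 = 3775 W (cross-section πr²).
Total input = 3775 + 4100 = 7875 W.
Radiated: εσ·A_surf·T⁴ with A_surf = 4πr² = 10.34 m².
T⁴ = 7875/(0.83·5.67×10⁻⁸·10.34) = 1.619×10¹⁰ K⁴.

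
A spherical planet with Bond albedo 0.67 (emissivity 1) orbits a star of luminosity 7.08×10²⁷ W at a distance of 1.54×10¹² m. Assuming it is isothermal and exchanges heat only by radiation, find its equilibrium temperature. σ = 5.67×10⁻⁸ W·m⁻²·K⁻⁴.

First find the stellar flux at distance d: S = L/(4πd²) = 7.08×10²⁷/(4π·(1.54×10¹²)²) = 237.6 W/m².
For an isothermal sphere, absorbed (1−a)S·πr² = emitted σ·4πr²·T⁴, so T⁴ = (1−a)S/(4σ).
T⁴ = 0.330·237.6/(4·5.67×10⁻⁸) = 3.457×10⁸ K⁴.

T ≈ 136 K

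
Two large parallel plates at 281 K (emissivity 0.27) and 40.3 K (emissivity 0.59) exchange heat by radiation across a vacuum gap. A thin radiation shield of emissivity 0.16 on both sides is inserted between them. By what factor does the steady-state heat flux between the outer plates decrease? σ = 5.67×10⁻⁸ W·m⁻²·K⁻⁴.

Without shield: q₀ = σΔ(T⁴)/(1/ε₁+1/ε₂−1) with denominator 4.399.
With shield the two gaps are in series; the resistances add: (1/ε₁+1/ε_s−1)+(1/ε_s+1/ε₂−1) = 8.954+6.945 = 15.90.
Heat-flux ratio q₀/q = 15.90/4.399.

factor ≈ 3.61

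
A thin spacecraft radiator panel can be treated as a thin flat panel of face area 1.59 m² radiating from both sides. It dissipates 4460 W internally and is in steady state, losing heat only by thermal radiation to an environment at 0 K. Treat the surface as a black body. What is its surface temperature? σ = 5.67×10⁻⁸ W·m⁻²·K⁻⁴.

Steady state: internal power = radiated power, P = εσA T⁴.
Radiating area A = 2·1.59 = 3.180 m².
T⁴ = P/(εσA) = 4460/(1.0·5.67×10⁻⁸·3.180) = 2.474×10¹⁰ K⁴.
T = (2.474×10¹⁰)^(1/4).

T ≈ 397 K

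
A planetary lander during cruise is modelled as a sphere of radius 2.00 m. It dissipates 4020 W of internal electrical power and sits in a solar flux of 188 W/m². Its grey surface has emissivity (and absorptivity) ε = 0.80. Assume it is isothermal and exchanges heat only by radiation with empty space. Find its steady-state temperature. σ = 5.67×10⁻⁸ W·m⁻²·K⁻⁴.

T ≈ 226 K

At steady state, absorbed solar power + internal power = radiated power.
Absorbed: α·S·A_cross = 0.80·188·12.57 = 1890 W (cross-section πr²).
Total input = 1890 + 4020 = 5910 W.
Radiated: εσ·A_surf·T⁴ with A_surf = 4πr² = 50.27 m².
T⁴ = 5910/(0.80·5.67×10⁻⁸·50.27) = 2.592×10⁹ K⁴.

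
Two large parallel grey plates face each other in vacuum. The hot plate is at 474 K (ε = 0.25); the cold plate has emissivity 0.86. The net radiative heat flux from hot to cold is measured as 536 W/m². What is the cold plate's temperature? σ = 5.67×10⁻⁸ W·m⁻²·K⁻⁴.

q = σ(T₁⁴ − T₂⁴)/(1/ε₁ + 1/ε₂ − 1); denominator = 4.163.
T₂⁴ = T₁⁴ − q·(1/ε₁+1/ε₂−1)/σ = 5.048×10¹⁰ − 536·4.163/5.67×10⁻⁸
    = 1.113×10¹⁰ K⁴.

T₂ ≈ 325 K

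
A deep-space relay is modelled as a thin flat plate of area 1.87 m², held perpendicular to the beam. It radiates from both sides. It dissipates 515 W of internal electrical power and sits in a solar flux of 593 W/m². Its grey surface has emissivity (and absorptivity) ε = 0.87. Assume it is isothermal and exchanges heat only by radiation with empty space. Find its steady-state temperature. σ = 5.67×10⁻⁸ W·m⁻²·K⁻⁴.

At steady state, absorbed solar power + internal power = radiated power.
Absorbed: α·S·A_cross = 0.87·593·1.870 = 964.8 W (cross-section A).
Total input = 964.8 + 515 = 1480 W.
Radiated: εσ·A_surf·T⁴ with A_surf = 2A = 3.740 m².
T⁴ = 1480/(0.87·5.67×10⁻⁸·3.740) = 8.021×10⁹ K⁴.

T ≈ 299 K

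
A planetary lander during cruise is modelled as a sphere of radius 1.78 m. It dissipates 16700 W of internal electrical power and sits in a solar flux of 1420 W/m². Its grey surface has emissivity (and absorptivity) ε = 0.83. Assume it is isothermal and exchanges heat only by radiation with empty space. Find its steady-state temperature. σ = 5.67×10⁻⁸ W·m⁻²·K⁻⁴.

At steady state, absorbed solar power + internal power = radiated power.
Absorbed: α·S·A_cross = 0.83·1420·9.954 = 11730 W (cross-section πr²).
Total input = 11730 + 16700 = 28430 W.
Radiated: εσ·A_surf·T⁴ with A_surf = 4πr² = 39.82 m².
T⁴ = 28430/(0.83·5.67×10⁻⁸·39.82) = 1.517×10¹⁰ K⁴.

T ≈ 351 K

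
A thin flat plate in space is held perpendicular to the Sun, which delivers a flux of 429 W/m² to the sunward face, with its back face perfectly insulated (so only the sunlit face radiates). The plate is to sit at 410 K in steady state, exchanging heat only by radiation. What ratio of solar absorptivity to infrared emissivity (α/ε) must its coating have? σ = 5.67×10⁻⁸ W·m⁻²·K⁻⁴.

Balance: αS·A = εσ·1A·T⁴ ⇒ α/ε = σT⁴/S.
α/ε = 5.67×10⁻⁸·(410)⁴/429 = 5.67×10⁻⁸·2.826×10¹⁰/429.

α/ε ≈ 3.73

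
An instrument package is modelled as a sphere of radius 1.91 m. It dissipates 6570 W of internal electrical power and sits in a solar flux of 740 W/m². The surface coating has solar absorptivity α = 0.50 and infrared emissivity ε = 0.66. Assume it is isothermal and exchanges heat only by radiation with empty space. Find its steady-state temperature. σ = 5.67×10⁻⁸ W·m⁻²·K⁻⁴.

At steady state, absorbed solar power + internal power = radiated power.
Absorbed: α·S·A_cross = 0.50·740·11.46 = 4241 W (cross-section πr²).
Total input = 4241 + 6570 = 10810 W.
Radiated: εσ·A_surf·T⁴ with A_surf = 4πr² = 45.84 m².
T⁴ = 10810/(0.66·5.67×10⁻⁸·45.84) = 6.301×10⁹ K⁴.

T ≈ 282 K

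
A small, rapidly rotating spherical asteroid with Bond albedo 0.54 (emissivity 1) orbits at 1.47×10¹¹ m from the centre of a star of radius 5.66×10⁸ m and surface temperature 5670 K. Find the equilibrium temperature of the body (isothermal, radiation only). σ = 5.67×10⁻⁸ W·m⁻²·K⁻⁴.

T ≈ 205 K

The star's surface emits σT_*⁴; at distance d the flux is S = σT_*⁴(R_*/d)².
S = 5.67×10⁻⁸·(5670)⁴·(5.66×10⁸/1.47×10¹¹)² = 868.8 W/m².
For an isothermal sphere T⁴ = (1−a)S/(4σ) = 1.762×10⁹ K⁴.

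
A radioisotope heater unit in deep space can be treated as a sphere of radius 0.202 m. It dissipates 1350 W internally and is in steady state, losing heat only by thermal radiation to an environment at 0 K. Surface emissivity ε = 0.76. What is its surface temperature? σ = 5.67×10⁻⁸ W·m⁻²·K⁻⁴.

Steady state: internal power = radiated power, P = εσA T⁴.
Radiating area A = 4πr² = 0.5128 m².
T⁴ = P/(εσA) = 1350/(0.76·5.67×10⁻⁸·0.5128) = 6.110×10¹⁰ K⁴.
T = (6.110×10¹⁰)^(1/4).

T ≈ 497 K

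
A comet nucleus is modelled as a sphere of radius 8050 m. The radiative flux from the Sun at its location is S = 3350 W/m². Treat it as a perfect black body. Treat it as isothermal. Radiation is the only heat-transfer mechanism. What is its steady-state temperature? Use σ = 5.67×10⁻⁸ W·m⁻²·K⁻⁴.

At equilibrium, absorbed power = emitted power.
Absorbing cross-section = πr² = 2.036×10⁸ m²; emitting surface = 4πr² = 8.143×10⁸ m² (ratio 4).
S·A_cross = εσ·A_surf·T⁴  ⇒  T⁴ = S/(4σ).
T⁴ = 1.00·3350/(4·5.67×10⁻⁸) = 1.477×10¹⁰ K⁴.
T = (1.477×10¹⁰)^(1/4).

T ≈ 349 K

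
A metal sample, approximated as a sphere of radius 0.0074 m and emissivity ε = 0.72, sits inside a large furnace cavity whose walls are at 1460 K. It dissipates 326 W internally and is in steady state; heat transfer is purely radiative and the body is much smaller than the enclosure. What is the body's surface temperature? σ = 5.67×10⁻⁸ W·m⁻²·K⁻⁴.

For a small grey body in a large enclosure, net radiated power = εσA(T⁴ − T_w⁴).
Steady state: P = εσA(T⁴ − T_w⁴) with A = 4πr² = 6.881×10⁻⁴ m².
T⁴ = P/(εσA) + T_w⁴ = 326/(0.72·5.67×10⁻⁸·6.881×10⁻⁴) + (1460)⁴
    = 1.160×10¹³ + 4.544×10¹² = 1.615×10¹³ K⁴.

T ≈ 2000 K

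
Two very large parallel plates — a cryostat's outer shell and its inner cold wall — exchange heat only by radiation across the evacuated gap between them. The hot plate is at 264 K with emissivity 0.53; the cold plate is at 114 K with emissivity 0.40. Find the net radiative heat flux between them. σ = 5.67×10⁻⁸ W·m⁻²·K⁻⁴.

For two infinite grey parallel plates, q = σ(T₁⁴ − T₂⁴)/(1/ε₁ + 1/ε₂ − 1).
T₁⁴ − T₂⁴ = 4.858×10⁹ − 1.689×10⁸ = 4.689×10⁹ K⁴.
1/ε₁ + 1/ε₂ − 1 = 1.887 + 2.500 − 1 = 3.387.
q = 5.67×10⁻⁸ × 4.689×10⁹ / 3.387.

q ≈ 78.5 W/m²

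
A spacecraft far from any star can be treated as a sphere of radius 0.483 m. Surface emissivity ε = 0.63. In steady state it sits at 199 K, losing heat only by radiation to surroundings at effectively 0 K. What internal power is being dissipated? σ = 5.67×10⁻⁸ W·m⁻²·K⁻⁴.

P ≈ 164 W

Steady state: P = εσA T⁴.
A = 4πr² = 2.932 m²; T⁴ = (199)⁴ = 1.568×10⁹ K⁴.
P = 0.63 × 5.67×10⁻⁸ × 2.932 × 1.568×10⁹.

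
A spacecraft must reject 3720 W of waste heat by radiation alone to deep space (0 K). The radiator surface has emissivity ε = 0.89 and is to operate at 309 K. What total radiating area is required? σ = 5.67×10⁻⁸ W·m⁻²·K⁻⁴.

P = εσA T⁴ ⇒ A = P/(εσT⁴).
T⁴ = 9.117×10⁹ K⁴.
A = 3720/(0.89 × 5.67×10⁻⁸ × 9.117×10⁹).

A ≈ 8.09 m²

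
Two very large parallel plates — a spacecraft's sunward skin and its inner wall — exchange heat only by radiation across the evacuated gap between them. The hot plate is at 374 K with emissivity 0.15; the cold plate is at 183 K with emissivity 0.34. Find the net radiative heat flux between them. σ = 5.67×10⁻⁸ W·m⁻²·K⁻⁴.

q ≈ 121 W/m²

For two infinite grey parallel plates, q = σ(T₁⁴ − T₂⁴)/(1/ε₁ + 1/ε₂ − 1).
T₁⁴ − T₂⁴ = 1.957×10¹⁰ − 1.122×10⁹ = 1.844×10¹⁰ K⁴.
1/ε₁ + 1/ε₂ − 1 = 6.667 + 2.941 − 1 = 8.608.
q = 5.67×10⁻⁸ × 1.844×10¹⁰ / 8.608.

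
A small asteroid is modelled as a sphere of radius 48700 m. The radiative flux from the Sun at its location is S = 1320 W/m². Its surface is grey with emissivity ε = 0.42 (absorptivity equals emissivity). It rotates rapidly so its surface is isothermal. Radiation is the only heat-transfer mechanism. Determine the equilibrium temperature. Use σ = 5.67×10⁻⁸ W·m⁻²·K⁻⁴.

T ≈ 276 K

At equilibrium, absorbed power = emitted power.
Absorbing cross-section = πr² = 7.451×10⁹ m²; emitting surface = 4πr² = 2.980×10¹⁰ m² (ratio 4).
εS·A_cross = εσ·A_surf·T⁴  ⇒  T⁴ = S/(4σ)   (ε cancels).
T⁴ = 1320/(4·5.67×10⁻⁸) = 5.820×10⁹ K⁴.
T = (5.820×10⁹)^(1/4).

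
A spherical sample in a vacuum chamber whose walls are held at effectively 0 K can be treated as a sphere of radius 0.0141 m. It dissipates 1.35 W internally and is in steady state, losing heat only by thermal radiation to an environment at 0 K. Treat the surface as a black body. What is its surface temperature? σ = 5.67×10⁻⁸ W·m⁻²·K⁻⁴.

Steady state: internal power = radiated power, P = εσA T⁴.
Radiating area A = 4πr² = 0.002498 m².
T⁴ = P/(εσA) = 1.35/(1.0·5.67×10⁻⁸·0.002498) = 9.530×10⁹ K⁴.
T = (9.530×10⁹)^(1/4).

T ≈ 312 K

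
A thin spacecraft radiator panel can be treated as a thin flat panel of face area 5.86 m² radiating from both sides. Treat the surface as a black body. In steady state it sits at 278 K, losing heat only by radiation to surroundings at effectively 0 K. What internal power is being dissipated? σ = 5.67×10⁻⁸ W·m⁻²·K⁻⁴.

Steady state: P = εσA T⁴.
A = 2·5.86 = 11.72 m²; T⁴ = (278)⁴ = 5.973×10⁹ K⁴.
P = 1.0 × 5.67×10⁻⁸ × 11.72 × 5.973×10⁹.

P ≈ 3970 W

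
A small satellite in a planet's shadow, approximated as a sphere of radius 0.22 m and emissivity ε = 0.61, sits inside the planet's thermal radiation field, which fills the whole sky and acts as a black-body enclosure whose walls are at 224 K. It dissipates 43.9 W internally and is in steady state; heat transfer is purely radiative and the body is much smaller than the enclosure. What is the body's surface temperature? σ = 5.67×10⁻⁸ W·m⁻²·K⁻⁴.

T ≈ 260 K

For a small grey body in a large enclosure, net radiated power = εσA(T⁴ − T_w⁴).
Steady state: P = εσA(T⁴ − T_w⁴) with A = 4πr² = 0.6082 m².
T⁴ = P/(εσA) + T_w⁴ = 43.9/(0.61·5.67×10⁻⁸·0.6082) + (224)⁴
    = 2.087×10⁹ + 2.518×10⁹ = 4.605×10⁹ K⁴.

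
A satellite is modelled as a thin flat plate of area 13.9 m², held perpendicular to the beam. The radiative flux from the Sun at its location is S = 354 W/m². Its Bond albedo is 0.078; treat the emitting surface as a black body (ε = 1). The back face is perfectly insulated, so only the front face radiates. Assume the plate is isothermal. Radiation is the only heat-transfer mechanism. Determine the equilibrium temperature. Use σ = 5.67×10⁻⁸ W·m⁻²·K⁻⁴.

T ≈ 275 K

At equilibrium, absorbed power = emitted power.
Absorbing cross-section = A = 13.90 m²; emitting surface = A = 13.90 m² (ratio 1).
(1−a)S·A_cross = εσ·A_surf·T⁴  ⇒  T⁴ = (1−a)S/(1σ).
T⁴ = 0.922·354/(1·5.67×10⁻⁸) = 5.756×10⁹ K⁴.
T = (5.756×10⁹)^(1/4).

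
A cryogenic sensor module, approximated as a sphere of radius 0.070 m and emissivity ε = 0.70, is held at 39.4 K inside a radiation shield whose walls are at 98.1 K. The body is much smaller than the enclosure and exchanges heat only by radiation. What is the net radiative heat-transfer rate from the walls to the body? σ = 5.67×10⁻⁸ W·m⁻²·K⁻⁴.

P_net ≈ 0.220 W

For a small grey body in a large enclosure: P_net = εσA(T_body⁴ − T_wall⁴).
A = 4πr² = 0.06158 m²; T_body⁴ − T_wall⁴ = 2.410×10⁶ − 9.261×10⁷ = -9.020×10⁷ K⁴.
|P_net| = 0.70·5.67×10⁻⁸·0.06158·9.020×10⁷.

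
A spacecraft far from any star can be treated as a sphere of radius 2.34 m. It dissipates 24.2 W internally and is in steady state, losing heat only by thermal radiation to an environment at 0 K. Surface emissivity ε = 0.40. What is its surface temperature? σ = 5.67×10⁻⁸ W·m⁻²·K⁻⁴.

T ≈ 62.8 K

Steady state: internal power = radiated power, P = εσA T⁴.
Radiating area A = 4πr² = 68.81 m².
T⁴ = P/(εσA) = 24.2/(0.40·5.67×10⁻⁸·68.81) = 1.551×10⁷ K⁴.
T = (1.551×10⁷)^(1/4).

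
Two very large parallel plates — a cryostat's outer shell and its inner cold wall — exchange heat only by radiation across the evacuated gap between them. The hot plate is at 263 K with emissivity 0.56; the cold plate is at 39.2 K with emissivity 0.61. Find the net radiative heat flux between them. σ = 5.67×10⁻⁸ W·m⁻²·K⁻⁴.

For two infinite grey parallel plates, q = σ(T₁⁴ − T₂⁴)/(1/ε₁ + 1/ε₂ − 1).
T₁⁴ − T₂⁴ = 4.784×10⁹ − 2.361×10⁶ = 4.782×10⁹ K⁴.
1/ε₁ + 1/ε₂ − 1 = 1.786 + 1.639 − 1 = 2.425.
q = 5.67×10⁻⁸ × 4.782×10⁹ / 2.425.

q ≈ 112 W/m²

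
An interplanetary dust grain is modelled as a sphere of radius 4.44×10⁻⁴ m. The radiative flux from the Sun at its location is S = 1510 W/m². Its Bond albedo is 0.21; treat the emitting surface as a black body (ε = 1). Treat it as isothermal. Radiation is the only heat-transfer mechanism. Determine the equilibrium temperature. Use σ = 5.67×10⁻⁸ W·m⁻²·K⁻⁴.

T ≈ 269 K

At equilibrium, absorbed power = emitted power.
Absorbing cross-section = πr² = 6.193×10⁻⁷ m²; emitting surface = 4πr² = 2.477×10⁻⁶ m² (ratio 4).
(1−a)S·A_cross = εσ·A_surf·T⁴  ⇒  T⁴ = (1−a)S/(4σ).
T⁴ = 0.790·1510/(4·5.67×10⁻⁸) = 5.260×10⁹ K⁴.
T = (5.260×10⁹)^(1/4).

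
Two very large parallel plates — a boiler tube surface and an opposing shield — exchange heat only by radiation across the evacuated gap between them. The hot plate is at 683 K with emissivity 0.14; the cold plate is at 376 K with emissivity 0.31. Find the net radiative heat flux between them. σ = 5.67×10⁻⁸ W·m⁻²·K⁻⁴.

q ≈ 1200 W/m²

For two infinite grey parallel plates, q = σ(T₁⁴ − T₂⁴)/(1/ε₁ + 1/ε₂ − 1).
T₁⁴ − T₂⁴ = 2.176×10¹¹ − 1.999×10¹⁰ = 1.976×10¹¹ K⁴.
1/ε₁ + 1/ε₂ − 1 = 7.143 + 3.226 − 1 = 9.369.
q = 5.67×10⁻⁸ × 1.976×10¹¹ / 9.369.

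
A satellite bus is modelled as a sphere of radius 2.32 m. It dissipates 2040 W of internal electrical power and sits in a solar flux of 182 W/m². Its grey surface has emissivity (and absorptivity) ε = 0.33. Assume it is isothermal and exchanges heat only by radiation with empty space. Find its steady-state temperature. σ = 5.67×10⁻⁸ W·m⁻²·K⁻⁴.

T ≈ 222 K

At steady state, absorbed solar power + internal power = radiated power.
Absorbed: α·S·A_cross = 0.33·182·16.91 = 1016 W (cross-section πr²).
Total input = 1016 + 2040 = 3056 W.
Radiated: εσ·A_surf·T⁴ with A_surf = 4πr² = 67.64 m².
T⁴ = 3056/(0.33·5.67×10⁻⁸·67.64) = 2.414×10⁹ K⁴.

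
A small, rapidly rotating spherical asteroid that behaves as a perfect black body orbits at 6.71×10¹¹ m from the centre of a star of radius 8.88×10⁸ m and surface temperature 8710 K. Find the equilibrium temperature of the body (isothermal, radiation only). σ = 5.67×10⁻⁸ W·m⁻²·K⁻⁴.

T ≈ 224 K

The star's surface emits σT_*⁴; at distance d the flux is S = σT_*⁴(R_*/d)².
S = 5.67×10⁻⁸·(8710)⁴·(8.88×10⁸/6.71×10¹¹)² = 571.5 W/m².
For an isothermal sphere T⁴ = (1−a)S/(4σ) = 2.520×10⁹ K⁴.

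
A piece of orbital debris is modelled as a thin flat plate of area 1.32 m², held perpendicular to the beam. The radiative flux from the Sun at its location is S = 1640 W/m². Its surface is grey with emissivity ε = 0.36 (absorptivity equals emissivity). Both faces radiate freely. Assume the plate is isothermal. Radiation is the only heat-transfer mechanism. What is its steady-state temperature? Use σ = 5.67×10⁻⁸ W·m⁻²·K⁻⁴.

At equilibrium, absorbed power = emitted power.
Absorbing cross-section = A = 1.320 m²; emitting surface = 2A = 2.640 m² (ratio 2).
εS·A_cross = εσ·A_surf·T⁴  ⇒  T⁴ = S/(2σ)   (ε cancels).
T⁴ = 1640/(2·5.67×10⁻⁸) = 1.446×10¹⁰ K⁴.
T = (1.446×10¹⁰)^(1/4).

T ≈ 347 K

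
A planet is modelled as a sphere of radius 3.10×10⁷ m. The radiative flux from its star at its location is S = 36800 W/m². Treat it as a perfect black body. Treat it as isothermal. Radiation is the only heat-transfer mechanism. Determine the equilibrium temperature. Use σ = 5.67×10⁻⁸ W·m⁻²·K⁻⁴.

T ≈ 635 K

At equilibrium, absorbed power = emitted power.
Absorbing cross-section = πr² = 3.019×10¹⁵ m²; emitting surface = 4πr² = 1.208×10¹⁶ m² (ratio 4).
S·A_cross = εσ·A_surf·T⁴  ⇒  T⁴ = S/(4σ).
T⁴ = 1.00·36800/(4·5.67×10⁻⁸) = 1.623×10¹¹ K⁴.
T = (1.623×10¹¹)^(1/4).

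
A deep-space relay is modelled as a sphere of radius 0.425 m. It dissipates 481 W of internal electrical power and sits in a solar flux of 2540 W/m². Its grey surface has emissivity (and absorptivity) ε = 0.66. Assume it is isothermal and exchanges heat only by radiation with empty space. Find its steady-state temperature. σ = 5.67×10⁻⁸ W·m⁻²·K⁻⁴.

T ≈ 360 K

At steady state, absorbed solar power + internal power = radiated power.
Absorbed: α·S·A_cross = 0.66·2540·0.5675 = 951.3 W (cross-section πr²).
Total input = 951.3 + 481 = 1432 W.
Radiated: εσ·A_surf·T⁴ with A_surf = 4πr² = 2.270 m².
T⁴ = 1432/(0.66·5.67×10⁻⁸·2.270) = 1.686×10¹⁰ K⁴.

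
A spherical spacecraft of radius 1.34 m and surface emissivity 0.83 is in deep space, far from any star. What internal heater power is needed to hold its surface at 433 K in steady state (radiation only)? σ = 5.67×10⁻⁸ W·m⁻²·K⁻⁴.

P = εσ·4πr²·T⁴.
4πr² = 22.56 m²; T⁴ = 3.515×10¹⁰ K⁴.
P = 0.83·5.67×10⁻⁸·22.56·3.515×10¹⁰.

P ≈ 37300 W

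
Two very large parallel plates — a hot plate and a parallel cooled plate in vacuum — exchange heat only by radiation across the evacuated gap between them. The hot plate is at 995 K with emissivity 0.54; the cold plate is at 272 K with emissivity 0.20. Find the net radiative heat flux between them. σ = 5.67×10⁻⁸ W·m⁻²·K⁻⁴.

q ≈ 9440 W/m²

For two infinite grey parallel plates, q = σ(T₁⁴ − T₂⁴)/(1/ε₁ + 1/ε₂ − 1).
T₁⁴ − T₂⁴ = 9.801×10¹¹ − 5.474×10⁹ = 9.747×10¹¹ K⁴.
1/ε₁ + 1/ε₂ − 1 = 1.852 + 5.000 − 1 = 5.852.
q = 5.67×10⁻⁸ × 9.747×10¹¹ / 5.852.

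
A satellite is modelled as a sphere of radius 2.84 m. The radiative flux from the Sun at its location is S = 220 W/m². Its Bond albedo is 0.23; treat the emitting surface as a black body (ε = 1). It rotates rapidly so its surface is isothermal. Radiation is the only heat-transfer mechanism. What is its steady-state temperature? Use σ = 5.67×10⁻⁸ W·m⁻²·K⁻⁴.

T ≈ 165 K

At equilibrium, absorbed power = emitted power.
Absorbing cross-section = πr² = 25.34 m²; emitting surface = 4πr² = 101.4 m² (ratio 4).
(1−a)S·A_cross = εσ·A_surf·T⁴  ⇒  T⁴ = (1−a)S/(4σ).
T⁴ = 0.770·220/(4·5.67×10⁻⁸) = 7.469×10⁸ K⁴.
T = (7.469×10⁸)^(1/4).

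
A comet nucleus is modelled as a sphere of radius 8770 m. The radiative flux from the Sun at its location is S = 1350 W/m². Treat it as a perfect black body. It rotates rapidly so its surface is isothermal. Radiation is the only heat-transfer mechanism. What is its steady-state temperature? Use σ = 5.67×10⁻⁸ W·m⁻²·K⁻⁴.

T ≈ 278 K

At equilibrium, absorbed power = emitted power.
Absorbing cross-section = πr² = 2.416×10⁸ m²; emitting surface = 4πr² = 9.665×10⁸ m² (ratio 4).
S·A_cross = εσ·A_surf·T⁴  ⇒  T⁴ = S/(4σ).
T⁴ = 1.00·1350/(4·5.67×10⁻⁸) = 5.952×10⁹ K⁴.
T = (5.952×10⁹)^(1/4).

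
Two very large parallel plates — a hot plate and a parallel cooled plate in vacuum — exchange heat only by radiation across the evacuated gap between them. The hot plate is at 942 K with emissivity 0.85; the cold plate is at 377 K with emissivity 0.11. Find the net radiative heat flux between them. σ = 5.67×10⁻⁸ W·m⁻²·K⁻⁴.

For two infinite grey parallel plates, q = σ(T₁⁴ − T₂⁴)/(1/ε₁ + 1/ε₂ − 1).
T₁⁴ − T₂⁴ = 7.874×10¹¹ − 2.020×10¹⁰ = 7.672×10¹¹ K⁴.
1/ε₁ + 1/ε₂ − 1 = 1.176 + 9.091 − 1 = 9.267.
q = 5.67×10⁻⁸ × 7.672×10¹¹ / 9.267.

q ≈ 4690 W/m²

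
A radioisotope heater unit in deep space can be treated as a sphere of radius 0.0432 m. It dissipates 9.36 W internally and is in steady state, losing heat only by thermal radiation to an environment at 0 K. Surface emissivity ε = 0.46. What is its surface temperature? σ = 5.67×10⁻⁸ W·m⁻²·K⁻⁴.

T ≈ 352 K

Steady state: internal power = radiated power, P = εσA T⁴.
Radiating area A = 4πr² = 0.02345 m².
T⁴ = P/(εσA) = 9.36/(0.46·5.67×10⁻⁸·0.02345) = 1.530×10¹⁰ K⁴.
T = (1.530×10¹⁰)^(1/4).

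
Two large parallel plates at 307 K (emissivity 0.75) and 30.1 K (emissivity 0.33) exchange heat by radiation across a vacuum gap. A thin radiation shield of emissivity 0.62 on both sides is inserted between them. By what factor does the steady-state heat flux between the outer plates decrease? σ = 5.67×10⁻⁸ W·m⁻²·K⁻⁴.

Without shield: q₀ = σΔ(T⁴)/(1/ε₁+1/ε₂−1) with denominator 3.364.
With shield the two gaps are in series; the resistances add: (1/ε₁+1/ε_s−1)+(1/ε_s+1/ε₂−1) = 1.946+3.643 = 5.589.
Heat-flux ratio q₀/q = 5.589/3.364.

factor ≈ 1.66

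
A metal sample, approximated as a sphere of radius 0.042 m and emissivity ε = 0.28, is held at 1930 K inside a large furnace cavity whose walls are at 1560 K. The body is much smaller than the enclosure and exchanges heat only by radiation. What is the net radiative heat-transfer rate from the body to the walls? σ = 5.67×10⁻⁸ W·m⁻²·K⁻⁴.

P_net ≈ 2800 W

For a small grey body in a large enclosure: P_net = εσA(T_body⁴ − T_wall⁴).
A = 4πr² = 0.02217 m²; T_body⁴ − T_wall⁴ = 1.387×10¹³ − 5.922×10¹² = 7.952×10¹² K⁴.
|P_net| = 0.28·5.67×10⁻⁸·0.02217·7.952×10¹².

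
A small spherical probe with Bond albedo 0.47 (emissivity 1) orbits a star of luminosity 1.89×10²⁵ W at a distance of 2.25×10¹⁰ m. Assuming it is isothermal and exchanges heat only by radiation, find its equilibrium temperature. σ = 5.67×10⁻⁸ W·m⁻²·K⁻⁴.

T ≈ 289 K

First find the stellar flux at distance d: S = L/(4πd²) = 1.89×10²⁵/(4π·(2.25×10¹⁰)²) = 2971 W/m².
For an isothermal sphere, absorbed (1−a)S·πr² = emitted σ·4πr²·T⁴, so T⁴ = (1−a)S/(4σ).
T⁴ = 0.530·2971/(4·5.67×10⁻⁸) = 6.943×10⁹ K⁴.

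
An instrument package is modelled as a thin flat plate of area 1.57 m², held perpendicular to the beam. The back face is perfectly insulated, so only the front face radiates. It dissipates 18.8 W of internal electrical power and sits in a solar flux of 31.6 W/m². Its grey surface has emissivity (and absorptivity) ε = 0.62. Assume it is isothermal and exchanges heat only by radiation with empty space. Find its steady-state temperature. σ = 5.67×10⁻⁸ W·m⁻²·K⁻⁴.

T ≈ 173 K

At steady state, absorbed solar power + internal power = radiated power.
Absorbed: α·S·A_cross = 0.62·31.6·1.570 = 30.76 W (cross-section A).
Total input = 30.76 + 18.8 = 49.56 W.
Radiated: εσ·A_surf·T⁴ with A_surf = A = 1.570 m².
T⁴ = 49.56/(0.62·5.67×10⁻⁸·1.570) = 8.979×10⁸ K⁴.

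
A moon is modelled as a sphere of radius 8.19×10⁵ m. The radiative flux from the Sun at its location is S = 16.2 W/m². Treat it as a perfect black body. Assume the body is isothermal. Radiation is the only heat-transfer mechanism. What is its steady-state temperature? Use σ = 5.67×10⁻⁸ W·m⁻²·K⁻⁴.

T ≈ 91.9 K

At equilibrium, absorbed power = emitted power.
Absorbing cross-section = πr² = 2.107×10¹² m²; emitting surface = 4πr² = 8.429×10¹² m² (ratio 4).
S·A_cross = εσ·A_surf·T⁴  ⇒  T⁴ = S/(4σ).
T⁴ = 1.00·16.2/(4·5.67×10⁻⁸) = 7.143×10⁷ K⁴.
T = (7.143×10⁷)^(1/4).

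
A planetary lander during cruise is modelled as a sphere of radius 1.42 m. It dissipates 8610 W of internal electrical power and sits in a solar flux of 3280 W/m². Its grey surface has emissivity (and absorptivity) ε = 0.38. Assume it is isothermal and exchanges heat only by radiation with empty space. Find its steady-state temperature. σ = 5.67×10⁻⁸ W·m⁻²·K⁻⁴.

At steady state, absorbed solar power + internal power = radiated power.
Absorbed: α·S·A_cross = 0.38·3280·6.335 = 7896 W (cross-section πr²).
Total input = 7896 + 8610 = 16510 W.
Radiated: εσ·A_surf·T⁴ with A_surf = 4πr² = 25.34 m².
T⁴ = 16510/(0.38·5.67×10⁻⁸·25.34) = 3.023×10¹⁰ K⁴.

T ≈ 417 K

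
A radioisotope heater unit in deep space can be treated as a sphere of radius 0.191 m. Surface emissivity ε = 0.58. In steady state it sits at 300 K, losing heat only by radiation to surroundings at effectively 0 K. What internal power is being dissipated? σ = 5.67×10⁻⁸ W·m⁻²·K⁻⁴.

P ≈ 122 W

Steady state: P = εσA T⁴.
A = 4πr² = 0.4584 m²; T⁴ = (300)⁴ = 8.100×10⁹ K⁴.
P = 0.58 × 5.67×10⁻⁸ × 0.4584 × 8.100×10⁹.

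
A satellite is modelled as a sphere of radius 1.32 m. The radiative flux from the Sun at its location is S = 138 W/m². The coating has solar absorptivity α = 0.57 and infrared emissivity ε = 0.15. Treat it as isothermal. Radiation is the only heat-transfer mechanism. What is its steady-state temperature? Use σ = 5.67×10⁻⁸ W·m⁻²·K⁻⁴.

T ≈ 219 K

At equilibrium, absorbed power = emitted power.
Absorbing cross-section = πr² = 5.474 m²; emitting surface = 4πr² = 21.90 m² (ratio 4).
αS·A_cross = εσ·A_surf·T⁴  ⇒  T⁴ = αS/(ε·4σ).
T⁴ = 0.570·138/(0.15·4·5.67×10⁻⁸) = 2.312×10⁹ K⁴.
T = (2.312×10⁹)^(1/4).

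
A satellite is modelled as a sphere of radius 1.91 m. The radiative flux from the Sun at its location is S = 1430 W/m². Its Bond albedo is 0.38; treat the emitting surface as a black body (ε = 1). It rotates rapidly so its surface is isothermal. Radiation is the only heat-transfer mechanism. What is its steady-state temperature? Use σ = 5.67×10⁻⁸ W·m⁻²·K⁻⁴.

T ≈ 250 K

At equilibrium, absorbed power = emitted power.
Absorbing cross-section = πr² = 11.46 m²; emitting surface = 4πr² = 45.84 m² (ratio 4).
(1−a)S·A_cross = εσ·A_surf·T⁴  ⇒  T⁴ = (1−a)S/(4σ).
T⁴ = 0.620·1430/(4·5.67×10⁻⁸) = 3.909×10⁹ K⁴.
T = (3.909×10⁹)^(1/4).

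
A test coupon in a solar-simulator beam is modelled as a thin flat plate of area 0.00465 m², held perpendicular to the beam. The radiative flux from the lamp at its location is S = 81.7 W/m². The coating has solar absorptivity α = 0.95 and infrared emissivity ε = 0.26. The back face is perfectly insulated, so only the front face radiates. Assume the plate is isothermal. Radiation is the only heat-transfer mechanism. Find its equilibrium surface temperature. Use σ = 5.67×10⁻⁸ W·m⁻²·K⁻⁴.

At equilibrium, absorbed power = emitted power.
Absorbing cross-section = A = 0.004650 m²; emitting surface = A = 0.004650 m² (ratio 1).
αS·A_cross = εσ·A_surf·T⁴  ⇒  T⁴ = αS/(ε·1σ).
T⁴ = 0.950·81.7/(0.26·1·5.67×10⁻⁸) = 5.265×10⁹ K⁴.
T = (5.265×10⁹)^(1/4).

T ≈ 269 K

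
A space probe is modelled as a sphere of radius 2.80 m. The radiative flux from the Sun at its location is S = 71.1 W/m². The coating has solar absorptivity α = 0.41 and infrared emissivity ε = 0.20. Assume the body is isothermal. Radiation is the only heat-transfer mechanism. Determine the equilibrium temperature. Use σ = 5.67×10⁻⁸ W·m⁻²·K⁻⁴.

At equilibrium, absorbed power = emitted power.
Absorbing cross-section = πr² = 24.63 m²; emitting surface = 4πr² = 98.52 m² (ratio 4).
αS·A_cross = εσ·A_surf·T⁴  ⇒  T⁴ = αS/(ε·4σ).
T⁴ = 0.410·71.1/(0.20·4·5.67×10⁻⁸) = 6.427×10⁸ K⁴.
T = (6.427×10⁸)^(1/4).

T ≈ 159 K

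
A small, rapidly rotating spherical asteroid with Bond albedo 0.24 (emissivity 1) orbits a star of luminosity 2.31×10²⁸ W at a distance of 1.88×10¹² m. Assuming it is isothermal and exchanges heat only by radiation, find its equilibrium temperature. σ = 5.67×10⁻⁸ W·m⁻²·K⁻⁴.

First find the stellar flux at distance d: S = L/(4πd²) = 2.31×10²⁸/(4π·(1.88×10¹²)²) = 520.1 W/m².
For an isothermal sphere, absorbed (1−a)S·πr² = emitted σ·4πr²·T⁴, so T⁴ = (1−a)S/(4σ).
T⁴ = 0.760·520.1/(4·5.67×10⁻⁸) = 1.743×10⁹ K⁴.

T ≈ 204 K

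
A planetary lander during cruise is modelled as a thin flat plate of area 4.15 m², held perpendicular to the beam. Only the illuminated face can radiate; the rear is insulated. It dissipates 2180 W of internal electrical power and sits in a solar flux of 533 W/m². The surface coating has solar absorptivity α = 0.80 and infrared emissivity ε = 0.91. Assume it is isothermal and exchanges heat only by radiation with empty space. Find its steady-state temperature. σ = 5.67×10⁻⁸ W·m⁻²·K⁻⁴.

T ≈ 369 K

At steady state, absorbed solar power + internal power = radiated power.
Absorbed: α·S·A_cross = 0.80·533·4.150 = 1770 W (cross-section A).
Total input = 1770 + 2180 = 3950 W.
Radiated: εσ·A_surf·T⁴ with A_surf = A = 4.150 m².
T⁴ = 3950/(0.91·5.67×10⁻⁸·4.150) = 1.844×10¹⁰ K⁴.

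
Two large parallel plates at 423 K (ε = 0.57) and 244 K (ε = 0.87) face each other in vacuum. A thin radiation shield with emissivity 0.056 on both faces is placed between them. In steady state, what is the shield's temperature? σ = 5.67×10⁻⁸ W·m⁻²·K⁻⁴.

In steady state the net flux on the hot side equals that on the cold side.
σ(T₁⁴−T_s⁴)/D₁ = σ(T_s⁴−T₂⁴)/D₂, with D₁ = 1/ε₁+1/ε_s−1 = 18.61, D₂ = 1/ε_s+1/ε₂−1 = 18.01.
Solve for T_s⁴: T_s⁴ = (D₂·T₁⁴ + D₁·T₂⁴)/(D₁+D₂) = 1.754×10¹⁰ K⁴.

T_s ≈ 364 K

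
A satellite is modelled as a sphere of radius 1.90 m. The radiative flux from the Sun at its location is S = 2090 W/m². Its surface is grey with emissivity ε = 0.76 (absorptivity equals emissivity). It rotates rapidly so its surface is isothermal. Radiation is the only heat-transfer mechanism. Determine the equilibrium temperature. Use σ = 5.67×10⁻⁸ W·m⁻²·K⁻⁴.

T ≈ 310 K

At equilibrium, absorbed power = emitted power.
Absorbing cross-section = πr² = 11.34 m²; emitting surface = 4πr² = 45.36 m² (ratio 4).
εS·A_cross = εσ·A_surf·T⁴  ⇒  T⁴ = S/(4σ)   (ε cancels).
T⁴ = 2090/(4·5.67×10⁻⁸) = 9.215×10⁹ K⁴.
T = (9.215×10⁹)^(1/4).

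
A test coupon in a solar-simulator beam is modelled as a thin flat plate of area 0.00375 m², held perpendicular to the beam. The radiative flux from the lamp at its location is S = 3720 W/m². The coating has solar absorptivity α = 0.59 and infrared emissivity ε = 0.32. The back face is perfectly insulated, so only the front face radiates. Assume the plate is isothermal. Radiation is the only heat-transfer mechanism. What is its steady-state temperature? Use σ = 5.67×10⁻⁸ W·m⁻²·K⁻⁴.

T ≈ 590 K

At equilibrium, absorbed power = emitted power.
Absorbing cross-section = A = 0.003750 m²; emitting surface = A = 0.003750 m² (ratio 1).
αS·A_cross = εσ·A_surf·T⁴  ⇒  T⁴ = αS/(ε·1σ).
T⁴ = 0.590·3720/(0.32·1·5.67×10⁻⁸) = 1.210×10¹¹ K⁴.
T = (1.210×10¹¹)^(1/4).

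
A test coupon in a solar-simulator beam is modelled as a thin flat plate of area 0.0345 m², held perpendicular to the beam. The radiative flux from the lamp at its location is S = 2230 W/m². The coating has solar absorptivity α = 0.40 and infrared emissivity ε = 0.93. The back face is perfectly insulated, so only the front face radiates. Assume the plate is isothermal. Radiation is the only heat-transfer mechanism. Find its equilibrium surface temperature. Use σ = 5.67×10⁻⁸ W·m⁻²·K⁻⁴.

At equilibrium, absorbed power = emitted power.
Absorbing cross-section = A = 0.03450 m²; emitting surface = A = 0.03450 m² (ratio 1).
αS·A_cross = εσ·A_surf·T⁴  ⇒  T⁴ = αS/(ε·1σ).
T⁴ = 0.400·2230/(0.93·1·5.67×10⁻⁸) = 1.692×10¹⁰ K⁴.
T = (1.692×10¹⁰)^(1/4).

T ≈ 361 K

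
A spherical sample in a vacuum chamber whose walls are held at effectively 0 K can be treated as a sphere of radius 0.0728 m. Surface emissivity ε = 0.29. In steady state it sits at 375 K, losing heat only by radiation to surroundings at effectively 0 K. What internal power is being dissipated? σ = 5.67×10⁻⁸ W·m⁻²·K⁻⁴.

P ≈ 21.7 W

Steady state: P = εσA T⁴.
A = 4πr² = 0.06660 m²; T⁴ = (375)⁴ = 1.978×10¹⁰ K⁴.
P = 0.29 × 5.67×10⁻⁸ × 0.06660 × 1.978×10¹⁰.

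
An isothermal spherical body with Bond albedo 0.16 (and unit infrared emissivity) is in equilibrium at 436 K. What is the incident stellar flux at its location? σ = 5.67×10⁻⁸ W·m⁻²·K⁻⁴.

S ≈ 9760 W/m²

(1−a)S·πr² = σ·4πr²·T⁴ ⇒ S = 4σT⁴/(1−a).
S = 4·5.67×10⁻⁸·3.614×10¹⁰/0.840.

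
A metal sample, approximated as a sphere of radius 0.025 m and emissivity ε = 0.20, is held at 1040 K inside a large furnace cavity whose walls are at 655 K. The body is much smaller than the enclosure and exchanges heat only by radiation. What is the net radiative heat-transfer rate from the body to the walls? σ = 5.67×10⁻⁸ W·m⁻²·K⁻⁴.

For a small grey body in a large enclosure: P_net = εσA(T_body⁴ − T_wall⁴).
A = 4πr² = 0.007854 m²; T_body⁴ − T_wall⁴ = 1.170×10¹² − 1.841×10¹¹ = 9.858×10¹¹ K⁴.
|P_net| = 0.20·5.67×10⁻⁸·0.007854·9.858×10¹¹.

P_net ≈ 87.8 W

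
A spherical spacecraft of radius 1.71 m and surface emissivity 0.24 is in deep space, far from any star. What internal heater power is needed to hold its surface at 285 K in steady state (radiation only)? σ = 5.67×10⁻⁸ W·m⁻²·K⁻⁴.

P ≈ 3300 W

P = εσ·4πr²·T⁴.
4πr² = 36.75 m²; T⁴ = 6.598×10⁹ K⁴.
P = 0.24·5.67×10⁻⁸·36.75·6.598×10⁹.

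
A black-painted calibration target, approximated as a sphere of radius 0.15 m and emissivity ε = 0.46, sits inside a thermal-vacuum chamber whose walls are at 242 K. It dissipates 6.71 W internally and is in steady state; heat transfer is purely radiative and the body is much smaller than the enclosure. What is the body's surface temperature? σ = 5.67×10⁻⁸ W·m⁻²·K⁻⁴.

For a small grey body in a large enclosure, net radiated power = εσA(T⁴ − T_w⁴).
Steady state: P = εσA(T⁴ − T_w⁴) with A = 4πr² = 0.2827 m².
T⁴ = P/(εσA) + T_w⁴ = 6.71/(0.46·5.67×10⁻⁸·0.2827) + (242)⁴
    = 9.099×10⁸ + 3.430×10⁹ = 4.340×10⁹ K⁴.

T ≈ 257 K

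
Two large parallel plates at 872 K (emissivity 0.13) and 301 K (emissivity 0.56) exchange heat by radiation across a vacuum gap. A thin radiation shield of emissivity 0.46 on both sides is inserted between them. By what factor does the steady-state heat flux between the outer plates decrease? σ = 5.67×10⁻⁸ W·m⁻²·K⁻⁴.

Without shield: q₀ = σΔ(T⁴)/(1/ε₁+1/ε₂−1) with denominator 8.478.
With shield the two gaps are in series; the resistances add: (1/ε₁+1/ε_s−1)+(1/ε_s+1/ε₂−1) = 8.866+2.960 = 11.83.
Heat-flux ratio q₀/q = 11.83/8.478.

factor ≈ 1.39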